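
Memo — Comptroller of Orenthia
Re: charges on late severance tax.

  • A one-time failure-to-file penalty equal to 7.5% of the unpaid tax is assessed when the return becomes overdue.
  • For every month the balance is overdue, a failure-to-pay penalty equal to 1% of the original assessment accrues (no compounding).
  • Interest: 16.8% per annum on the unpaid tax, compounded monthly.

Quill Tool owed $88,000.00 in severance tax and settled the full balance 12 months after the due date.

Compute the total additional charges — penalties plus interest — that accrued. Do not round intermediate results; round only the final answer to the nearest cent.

$33,137.20

Failure-to-file penalty: 7.5% × $88,000.00 = $6,600.00
Failure-to-pay penalty = 1% × $88,000.00 × 12 mo = $10,560.00
Interest (16.8%/yr ÷ 12 = 1.4%/month): $88,000.00 × ((1 + 0.014)^12 − 1) = $15,977.2033…
Penalties + interest = $17,160.0000 + $15,977.2033… = $33,137.20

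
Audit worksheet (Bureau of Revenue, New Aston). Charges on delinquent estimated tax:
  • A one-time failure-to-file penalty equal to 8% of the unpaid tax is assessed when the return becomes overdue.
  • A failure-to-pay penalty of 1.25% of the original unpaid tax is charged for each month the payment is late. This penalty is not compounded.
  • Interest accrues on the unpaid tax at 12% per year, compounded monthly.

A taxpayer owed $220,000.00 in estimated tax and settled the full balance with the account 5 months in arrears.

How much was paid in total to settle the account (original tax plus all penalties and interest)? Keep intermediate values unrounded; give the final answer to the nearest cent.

Failure-to-file penalty: 8% × $220,000.00 = $17,600.00
Failure-to-pay penalty: 5 × 1.25% × $220,000.00 = $13,750.00
Interest (12%/yr ÷ 12 = 1%/month): $220,000.00 × ((1 + 0.01)^5 − 1) = $11,222.2110…
Total = $220,000.00 + $31,350.0000 + $11,222.2110… = $262,572.21

$262,572.21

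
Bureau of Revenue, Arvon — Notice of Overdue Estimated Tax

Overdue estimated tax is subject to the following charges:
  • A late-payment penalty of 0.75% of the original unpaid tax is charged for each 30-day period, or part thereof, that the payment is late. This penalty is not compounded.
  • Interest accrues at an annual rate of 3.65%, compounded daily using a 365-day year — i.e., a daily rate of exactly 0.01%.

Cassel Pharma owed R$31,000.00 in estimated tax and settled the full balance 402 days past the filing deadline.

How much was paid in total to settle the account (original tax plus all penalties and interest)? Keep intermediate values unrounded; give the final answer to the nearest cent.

R$35,526.52

Penalty periods: ⌈402/30⌉ = 14; penalty = 14 × 0.75% × R$31,000.00 = R$3,255.00
Interest: R$31,000.00 × ((1 + 0.0001)^402 − 1) = R$31,000.00 × 0.04101686… = R$1,271.5228…
Total = R$31,000.00 + R$3,255.0000 + R$1,271.5228… = R$35,526.52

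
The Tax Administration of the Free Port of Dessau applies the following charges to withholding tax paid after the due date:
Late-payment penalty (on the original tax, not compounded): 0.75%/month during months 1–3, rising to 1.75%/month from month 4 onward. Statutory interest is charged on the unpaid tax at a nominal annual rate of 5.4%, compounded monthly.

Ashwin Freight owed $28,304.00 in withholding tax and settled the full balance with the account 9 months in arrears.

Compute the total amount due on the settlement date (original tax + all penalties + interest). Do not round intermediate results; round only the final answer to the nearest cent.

Penalty, months 1–3: 3 × 0.75% × $28,304.00 = $636.84
Penalty, months 4–9: 6 × 1.75% × $28,304.00 = $2,971.92
Interest (5.4%/yr ÷ 12 = 0.45%/month): $28,304.00 × ((1 + 0.0045)^9 − 1) = $1,167.1637…
Total = $28,304.00 + $3,608.7600 + $1,167.1637… = $33,079.92

$33,079.92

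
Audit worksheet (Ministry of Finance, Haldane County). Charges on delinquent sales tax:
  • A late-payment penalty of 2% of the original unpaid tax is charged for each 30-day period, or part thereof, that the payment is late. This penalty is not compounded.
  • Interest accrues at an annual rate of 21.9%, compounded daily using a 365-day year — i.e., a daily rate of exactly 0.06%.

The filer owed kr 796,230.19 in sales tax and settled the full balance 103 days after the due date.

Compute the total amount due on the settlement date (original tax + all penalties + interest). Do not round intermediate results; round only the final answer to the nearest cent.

kr 910,672.24

Penalty periods: ⌈103/30⌉ = 4; penalty = 4 × 2% × kr 796,230.19 = kr 63,698.42…
Interest: kr 796,230.19 × ((1 + 0.0006)^103 − 1) = kr 796,230.19 × 0.06372986… = kr 50,743.6383…
Total = kr 796,230.19 + kr 63,698.4152 + kr 50,743.6383… = kr 910,672.24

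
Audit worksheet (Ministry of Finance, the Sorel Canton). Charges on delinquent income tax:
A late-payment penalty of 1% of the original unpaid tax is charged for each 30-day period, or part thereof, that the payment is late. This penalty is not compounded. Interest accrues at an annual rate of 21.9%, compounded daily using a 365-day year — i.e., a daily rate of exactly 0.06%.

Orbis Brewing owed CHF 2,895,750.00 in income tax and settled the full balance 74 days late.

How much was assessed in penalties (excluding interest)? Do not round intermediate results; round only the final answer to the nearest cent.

CHF 86,872.50

Penalty periods: ⌈74/30⌉ = 3; penalty = 3 × 1% × CHF 2,895,750.00 = CHF 86,872.50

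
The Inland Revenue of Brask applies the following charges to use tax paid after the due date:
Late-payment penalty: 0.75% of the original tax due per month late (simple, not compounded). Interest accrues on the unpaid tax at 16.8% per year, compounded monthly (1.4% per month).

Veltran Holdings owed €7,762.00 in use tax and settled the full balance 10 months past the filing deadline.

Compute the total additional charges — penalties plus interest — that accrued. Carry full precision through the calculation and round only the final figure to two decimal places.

Late-payment penalty = 0.75% × €7,762.00 × 10 mo = €582.15
Interest: €7,762.00 × ((1 + 0.014)^10 − 1) = €7,762.00 × 0.1491575… = €1,157.7604…
Penalties + interest = €582.1500 + €1,157.7604… = €1,739.91

€1,739.91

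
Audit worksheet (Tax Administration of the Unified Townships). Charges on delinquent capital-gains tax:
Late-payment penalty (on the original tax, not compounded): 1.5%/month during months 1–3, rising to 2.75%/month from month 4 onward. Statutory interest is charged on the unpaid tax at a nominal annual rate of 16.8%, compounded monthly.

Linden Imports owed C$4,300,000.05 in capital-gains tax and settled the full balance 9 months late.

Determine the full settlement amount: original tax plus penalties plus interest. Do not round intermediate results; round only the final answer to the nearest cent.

Penalty, months 1–3: 3 × 1.5% × C$4,300,000.05 = C$193,500.00…
Penalty, months 4–9: 6 × 2.75% × C$4,300,000.05 = C$709,500.01…
Interest (16.8%/yr ÷ 12 = 1.4%/month): C$4,300,000.05 × ((1 + 0.014)^9 − 1) = C$573,153.0474…
Total = C$4,300,000.05 + C$903,000.0105 + C$573,153.0474… = C$5,776,153.11

C$5,776,153.11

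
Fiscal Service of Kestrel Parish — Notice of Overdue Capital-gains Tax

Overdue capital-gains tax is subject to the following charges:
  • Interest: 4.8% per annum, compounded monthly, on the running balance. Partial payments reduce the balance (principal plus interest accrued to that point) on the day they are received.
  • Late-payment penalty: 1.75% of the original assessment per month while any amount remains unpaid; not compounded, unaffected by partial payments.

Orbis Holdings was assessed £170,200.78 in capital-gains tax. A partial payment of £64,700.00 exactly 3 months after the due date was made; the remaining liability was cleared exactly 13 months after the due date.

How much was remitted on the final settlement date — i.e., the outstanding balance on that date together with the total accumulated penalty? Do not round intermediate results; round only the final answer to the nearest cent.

Monthly rate = 4.8% ÷ 12 = 0.4%
Balance at month 3: £170,200.7800 × (1 + 0.004)^3 = £172,251.3699…
After £64,700.00 payment: £172,251.3699… − £64,700.00 = £107,551.3699…
Balance at month 13: £107,551.3699… × (1 + 0.004)^10 = £111,931.6935…
Penalty: 13 × 1.75% × £170,200.78 = £38,720.68…
Final settlement = outstanding balance + penalty = £111,931.6935… + £38,720.68… = £150,652.37

£150,652.37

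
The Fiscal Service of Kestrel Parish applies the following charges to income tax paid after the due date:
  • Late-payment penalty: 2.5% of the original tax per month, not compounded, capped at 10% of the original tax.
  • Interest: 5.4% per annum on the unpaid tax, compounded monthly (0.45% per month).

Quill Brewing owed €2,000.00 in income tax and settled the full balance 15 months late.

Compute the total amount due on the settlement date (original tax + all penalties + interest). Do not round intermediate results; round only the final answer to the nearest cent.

€2,339.34

Penalty (uncapped): 15 × 2.5% × €2,000.00 = €750.00; cap = 10% × €2,000.00 = €200.00 → penalty = €200.00
Interest: €2,000.00 × ((1 + 0.0045)^15 − 1) = €2,000.00 × 0.0696683… = €139.3366…
Total = €2,000.00 + €200.0000 + €139.3366… = €2,339.34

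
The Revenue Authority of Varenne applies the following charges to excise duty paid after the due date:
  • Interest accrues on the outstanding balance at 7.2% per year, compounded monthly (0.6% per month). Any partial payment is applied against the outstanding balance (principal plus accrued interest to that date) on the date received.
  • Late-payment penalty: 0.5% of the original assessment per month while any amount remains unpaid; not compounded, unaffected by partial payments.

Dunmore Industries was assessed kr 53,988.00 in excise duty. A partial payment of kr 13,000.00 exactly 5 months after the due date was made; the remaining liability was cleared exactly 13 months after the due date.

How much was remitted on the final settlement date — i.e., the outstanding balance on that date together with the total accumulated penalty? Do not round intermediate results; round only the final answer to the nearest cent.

Balance at month 5: kr 53,988.0000 × (1 + 0.006)^5 = kr 55,627.1926…
After kr 13,000.00 payment: kr 55,627.1926… − kr 13,000.00 = kr 42,627.1926…
Balance at month 13: kr 42,627.1926… × (1 + 0.006)^8 = kr 44,716.7856…
Penalty: 13 × 0.5% × kr 53,988.00 = kr 3,509.22
Final settlement = outstanding balance + penalty = kr 44,716.7856… + kr 3,509.22 = kr 48,226.01

kr 48,226.01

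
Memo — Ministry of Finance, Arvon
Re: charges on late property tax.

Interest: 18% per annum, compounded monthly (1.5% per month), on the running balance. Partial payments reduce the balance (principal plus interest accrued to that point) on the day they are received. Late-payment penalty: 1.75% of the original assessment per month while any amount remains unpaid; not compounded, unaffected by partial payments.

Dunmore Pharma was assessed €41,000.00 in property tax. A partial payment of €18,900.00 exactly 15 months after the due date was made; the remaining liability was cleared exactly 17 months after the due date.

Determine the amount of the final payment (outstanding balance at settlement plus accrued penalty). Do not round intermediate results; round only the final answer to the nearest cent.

Balance at month 15: €41,000.0000 × (1 + 0.015)^15 = €51,259.5147…
After €18,900.00 payment: €51,259.5147… − €18,900.00 = €32,359.5147…
Balance at month 17: €32,359.5147… × (1 + 0.015)^2 = €33,337.5811…
Penalty: 17 × 1.75% × €41,000.00 = €12,197.50
Final settlement = outstanding balance + penalty = €33,337.5811… + €12,197.50 = €45,535.08

€45,535.08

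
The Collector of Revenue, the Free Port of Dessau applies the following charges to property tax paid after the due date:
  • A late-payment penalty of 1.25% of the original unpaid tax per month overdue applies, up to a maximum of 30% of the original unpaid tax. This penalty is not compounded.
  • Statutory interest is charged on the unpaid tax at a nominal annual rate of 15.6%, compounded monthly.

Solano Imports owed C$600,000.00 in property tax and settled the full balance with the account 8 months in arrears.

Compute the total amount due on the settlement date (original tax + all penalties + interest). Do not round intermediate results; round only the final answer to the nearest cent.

Penalty: 8 × 1.25% × C$600,000.00 = C$60,000.00 (below the 30% cap of C$180,000.00)
Interest (15.6%/yr ÷ 12 = 1.3%/month): C$600,000.00 × ((1 + 0.013)^8 − 1) = C$65,314.2313…
Total = C$600,000.00 + C$60,000.0000 + C$65,314.2313… = C$725,314.23

C$725,314.23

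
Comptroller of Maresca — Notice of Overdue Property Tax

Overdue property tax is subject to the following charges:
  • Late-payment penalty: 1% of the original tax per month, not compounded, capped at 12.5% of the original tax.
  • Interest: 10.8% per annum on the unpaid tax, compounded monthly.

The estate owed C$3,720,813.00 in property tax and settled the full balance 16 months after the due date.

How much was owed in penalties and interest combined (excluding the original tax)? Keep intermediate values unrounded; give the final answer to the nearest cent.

Penalty (uncapped): 16 × 1% × C$3,720,813.00 = C$595,330.08; cap = 12.5% × C$3,720,813.00 = C$465,101.63… → penalty = C$465,101.63…
Interest (10.8%/yr ÷ 12 = 0.9%/month): C$3,720,813.00 × ((1 + 0.009)^16 − 1) = C$573,527.7651…
Penalties + interest = C$465,101.6250 + C$573,527.7651… = C$1,038,629.39

C$1,038,629.39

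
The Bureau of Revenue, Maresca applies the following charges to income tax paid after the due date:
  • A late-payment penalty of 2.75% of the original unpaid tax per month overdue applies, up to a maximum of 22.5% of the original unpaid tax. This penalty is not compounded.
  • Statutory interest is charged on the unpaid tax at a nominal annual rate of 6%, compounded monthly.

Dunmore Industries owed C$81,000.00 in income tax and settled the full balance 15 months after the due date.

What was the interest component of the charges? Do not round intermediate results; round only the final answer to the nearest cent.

Interest (6%/yr ÷ 12 = 0.5%/month): C$81,000.00 × ((1 + 0.005)^15 − 1) = C$6,292.3017…

C$6,292.30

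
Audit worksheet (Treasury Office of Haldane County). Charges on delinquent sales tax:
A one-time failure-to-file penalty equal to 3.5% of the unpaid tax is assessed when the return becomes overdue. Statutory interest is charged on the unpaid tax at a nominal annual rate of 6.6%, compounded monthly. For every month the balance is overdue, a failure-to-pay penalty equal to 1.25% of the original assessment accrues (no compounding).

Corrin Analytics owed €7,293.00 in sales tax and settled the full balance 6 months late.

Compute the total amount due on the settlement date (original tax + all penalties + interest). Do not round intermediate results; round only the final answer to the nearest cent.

Failure-to-file penalty: 3.5% × €7,293.00 = €255.26…
Failure-to-pay penalty: 6 × 1.25% × €7,293.00 = €546.98…
Interest (6.6%/yr ÷ 12 = 0.55%/month): €7,293.00 × ((1 + 0.0055)^6 − 1) = €244.0026…
Total = €7,293.00 + €802.2300 + €244.0026… = €8,339.23

€8,339.23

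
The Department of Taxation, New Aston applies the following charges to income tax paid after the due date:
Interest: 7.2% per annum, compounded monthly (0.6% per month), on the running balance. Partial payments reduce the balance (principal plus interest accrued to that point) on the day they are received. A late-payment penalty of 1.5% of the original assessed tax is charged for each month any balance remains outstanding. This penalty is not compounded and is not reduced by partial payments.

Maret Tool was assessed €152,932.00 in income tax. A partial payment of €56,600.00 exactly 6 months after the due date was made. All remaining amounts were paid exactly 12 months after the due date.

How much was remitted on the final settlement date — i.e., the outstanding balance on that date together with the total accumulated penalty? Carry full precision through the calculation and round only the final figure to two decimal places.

Balance at month 6: €152,932.0000 × (1 + 0.006)^6 = €158,520.7989…
After €56,600.00 payment: €158,520.7989… − €56,600.00 = €101,920.7989…
Balance at month 12: €101,920.7989… × (1 + 0.006)^6 = €105,645.4272…
Penalty: 12 × 1.5% × €152,932.00 = €27,527.76
Final settlement = outstanding balance + penalty = €105,645.4272… + €27,527.76 = €133,173.19

€133,173.19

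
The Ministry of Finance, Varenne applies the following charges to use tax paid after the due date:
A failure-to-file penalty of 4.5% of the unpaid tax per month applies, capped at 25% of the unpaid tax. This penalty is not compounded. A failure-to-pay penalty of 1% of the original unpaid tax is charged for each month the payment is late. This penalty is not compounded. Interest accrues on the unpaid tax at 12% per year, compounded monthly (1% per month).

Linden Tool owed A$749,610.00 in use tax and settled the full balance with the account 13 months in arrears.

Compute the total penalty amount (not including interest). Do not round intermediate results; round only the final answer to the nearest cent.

A$284,851.80

Failure-to-file: 13 × 4.5% × A$749,610.00 = A$438,521.85, capped at 25% × A$749,610.00 = A$187,402.50
Failure-to-pay penalty = 1% × A$749,610.00 × 13 mo = A$97,449.30
Total penalty = A$187,402.50 + A$97,449.30 = A$284,851.80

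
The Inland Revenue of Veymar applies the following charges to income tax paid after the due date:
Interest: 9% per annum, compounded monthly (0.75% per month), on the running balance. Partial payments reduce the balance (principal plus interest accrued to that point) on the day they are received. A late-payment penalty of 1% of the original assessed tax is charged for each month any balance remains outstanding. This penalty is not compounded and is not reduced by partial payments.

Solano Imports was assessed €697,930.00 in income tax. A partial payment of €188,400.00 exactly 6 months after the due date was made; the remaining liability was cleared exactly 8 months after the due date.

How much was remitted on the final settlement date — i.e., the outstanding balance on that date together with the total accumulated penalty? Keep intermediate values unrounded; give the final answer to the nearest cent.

Balance at month 6: €697,930.0000 × (1 + 0.0075)^6 = €729,931.6504…
After €188,400.00 payment: €729,931.6504… − €188,400.00 = €541,531.6504…
Balance at month 8: €541,531.6504… × (1 + 0.0075)^2 = €549,685.0864…
Penalty: 8 × 1% × €697,930.00 = €55,834.40
Final settlement = outstanding balance + penalty = €549,685.0864… + €55,834.40 = €605,519.49

€605,519.49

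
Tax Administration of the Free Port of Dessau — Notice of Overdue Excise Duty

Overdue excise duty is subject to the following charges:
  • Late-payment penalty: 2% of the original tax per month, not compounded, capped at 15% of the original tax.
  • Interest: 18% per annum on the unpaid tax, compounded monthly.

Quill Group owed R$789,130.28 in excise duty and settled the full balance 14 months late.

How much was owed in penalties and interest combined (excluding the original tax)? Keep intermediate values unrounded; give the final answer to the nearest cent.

R$301,255.01

Penalty (uncapped): 14 × 2% × R$789,130.28 = R$220,956.48…; cap = 15% × R$789,130.28 = R$118,369.54… → penalty = R$118,369.54…
Interest (18%/yr ÷ 12 = 1.5%/month): R$789,130.28 × ((1 + 0.015)^14 − 1) = R$182,885.4647…
Penalties + interest = R$118,369.5420 + R$182,885.4647… = R$301,255.01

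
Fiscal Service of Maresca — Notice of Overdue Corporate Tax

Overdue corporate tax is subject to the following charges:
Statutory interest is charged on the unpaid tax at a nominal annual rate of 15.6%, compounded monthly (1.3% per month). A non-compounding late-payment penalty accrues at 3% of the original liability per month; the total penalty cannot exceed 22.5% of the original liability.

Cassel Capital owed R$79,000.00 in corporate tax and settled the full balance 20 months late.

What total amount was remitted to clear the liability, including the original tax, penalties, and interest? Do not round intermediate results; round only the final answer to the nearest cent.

R$120,060.95

Penalty (uncapped): 20 × 3% × R$79,000.00 = R$47,400.00; cap = 22.5% × R$79,000.00 = R$17,775.00 → penalty = R$17,775.00
Interest: R$79,000.00 × ((1 + 0.013)^20 − 1) = R$79,000.00 × 0.2947589… = R$23,285.9536…
Total = R$79,000.00 + R$17,775.0000 + R$23,285.9536… = R$120,060.95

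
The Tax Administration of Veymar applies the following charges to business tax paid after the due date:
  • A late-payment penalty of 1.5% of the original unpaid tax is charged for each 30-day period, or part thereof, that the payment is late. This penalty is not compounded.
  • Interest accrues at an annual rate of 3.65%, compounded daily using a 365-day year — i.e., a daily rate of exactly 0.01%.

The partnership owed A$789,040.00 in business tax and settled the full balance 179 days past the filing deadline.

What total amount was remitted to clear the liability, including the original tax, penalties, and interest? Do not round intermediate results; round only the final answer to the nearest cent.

A$874,303.86

Penalty periods: ⌈179/30⌉ = 6; penalty = 6 × 1.5% × A$789,040.00 = A$71,013.60
Interest: A$789,040.00 × ((1 + 0.0001)^179 − 1) = A$789,040.00 × 0.01806025… = A$14,250.2629…
Total = A$789,040.00 + A$71,013.6000 + A$14,250.2629… = A$874,303.86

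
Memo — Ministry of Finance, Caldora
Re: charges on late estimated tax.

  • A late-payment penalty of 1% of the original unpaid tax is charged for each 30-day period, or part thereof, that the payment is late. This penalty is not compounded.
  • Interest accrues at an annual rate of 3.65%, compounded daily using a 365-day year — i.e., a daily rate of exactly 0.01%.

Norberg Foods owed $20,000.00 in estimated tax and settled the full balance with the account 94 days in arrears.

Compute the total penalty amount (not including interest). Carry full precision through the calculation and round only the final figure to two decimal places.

Penalty periods: ⌈94/30⌉ = 4; penalty = 4 × 1% × $20,000.00 = $800.00

$800.00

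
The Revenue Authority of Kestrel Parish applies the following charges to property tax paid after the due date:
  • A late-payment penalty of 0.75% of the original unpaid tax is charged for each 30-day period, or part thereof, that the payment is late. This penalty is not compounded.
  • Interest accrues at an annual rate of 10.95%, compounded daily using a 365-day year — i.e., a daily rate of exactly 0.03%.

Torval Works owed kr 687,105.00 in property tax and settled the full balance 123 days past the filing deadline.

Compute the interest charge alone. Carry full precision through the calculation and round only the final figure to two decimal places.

Interest: kr 687,105.00 × ((1 + 0.0003)^123 − 1) = kr 687,105.00 × 0.03758351… = kr 25,823.8210…

kr 25,823.82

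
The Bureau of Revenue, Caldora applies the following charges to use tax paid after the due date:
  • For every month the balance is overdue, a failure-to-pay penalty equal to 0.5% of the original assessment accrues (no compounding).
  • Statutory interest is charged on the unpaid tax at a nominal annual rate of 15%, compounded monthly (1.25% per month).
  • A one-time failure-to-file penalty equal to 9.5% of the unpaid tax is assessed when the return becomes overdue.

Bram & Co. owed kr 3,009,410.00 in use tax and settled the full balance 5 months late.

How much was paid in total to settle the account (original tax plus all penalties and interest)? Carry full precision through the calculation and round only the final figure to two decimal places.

Failure-to-file penalty: 9.5% × kr 3,009,410.00 = kr 285,893.95
Failure-to-pay penalty: 5 × 0.5% × kr 3,009,410.00 = kr 75,235.25
Interest: kr 3,009,410.00 × ((1 + 0.0125)^5 − 1) = kr 3,009,410.00 × 0.0640822… = kr 192,849.4739…
Total = kr 3,009,410.00 + kr 361,129.2000 + kr 192,849.4739… = kr 3,563,388.67

kr 3,563,388.67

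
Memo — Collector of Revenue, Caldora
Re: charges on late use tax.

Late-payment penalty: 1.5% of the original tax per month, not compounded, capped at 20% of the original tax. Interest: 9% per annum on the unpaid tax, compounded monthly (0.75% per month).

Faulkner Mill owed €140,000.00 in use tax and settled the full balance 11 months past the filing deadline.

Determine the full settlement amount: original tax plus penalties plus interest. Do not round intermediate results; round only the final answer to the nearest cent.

Penalty: 11 × 1.5% × €140,000.00 = €23,100.00 (below the 20% cap of €28,000.00)
Interest: €140,000.00 × ((1 + 0.0075)^11 − 1) = €140,000.00 × 0.0856644… = €11,993.0180…
Total = €140,000.00 + €23,100.0000 + €11,993.0180… = €175,093.02

€175,093.02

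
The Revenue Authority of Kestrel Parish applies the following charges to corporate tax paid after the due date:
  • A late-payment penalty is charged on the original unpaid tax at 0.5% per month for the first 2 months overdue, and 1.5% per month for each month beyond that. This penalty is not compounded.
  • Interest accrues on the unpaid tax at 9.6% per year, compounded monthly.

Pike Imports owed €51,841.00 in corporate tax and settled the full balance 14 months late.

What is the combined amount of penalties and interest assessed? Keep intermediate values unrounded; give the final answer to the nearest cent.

€15,967.78

Penalty, months 1–2: 2 × 0.5% × €51,841.00 = €518.41
Penalty, months 3–14: 12 × 1.5% × €51,841.00 = €9,331.38
Interest (9.6%/yr ÷ 12 = 0.8%/month): €51,841.00 × ((1 + 0.008)^14 − 1) = €6,117.9915…
Penalties + interest = €9,849.7900 + €6,117.9915… = €15,967.78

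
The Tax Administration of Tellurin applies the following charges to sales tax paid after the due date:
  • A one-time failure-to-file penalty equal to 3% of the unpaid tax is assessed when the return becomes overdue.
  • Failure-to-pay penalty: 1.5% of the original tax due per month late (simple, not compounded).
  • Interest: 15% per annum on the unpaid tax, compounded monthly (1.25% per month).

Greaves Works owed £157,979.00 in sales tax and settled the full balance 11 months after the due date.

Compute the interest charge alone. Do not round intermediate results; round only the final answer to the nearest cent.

Interest: £157,979.00 × ((1 + 0.0125)^11 − 1) = £157,979.00 × 0.1464242… = £23,131.9511…

£23,131.95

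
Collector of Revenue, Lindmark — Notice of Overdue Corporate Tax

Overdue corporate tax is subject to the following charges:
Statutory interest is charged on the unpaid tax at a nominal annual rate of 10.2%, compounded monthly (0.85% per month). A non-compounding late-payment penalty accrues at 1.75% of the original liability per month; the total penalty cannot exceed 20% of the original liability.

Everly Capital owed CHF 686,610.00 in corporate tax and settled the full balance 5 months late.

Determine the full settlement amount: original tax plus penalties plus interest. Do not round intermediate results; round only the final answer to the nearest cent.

CHF 776,369.61

Penalty: 5 × 1.75% × CHF 686,610.00 = CHF 60,078.38… (below the 20% cap of CHF 137,322.00)
Interest: CHF 686,610.00 × ((1 + 0.0085)^5 − 1) = CHF 686,610.00 × 0.0432287… = CHF 29,681.2353…
Total = CHF 686,610.00 + CHF 60,078.3750 + CHF 29,681.2353… = CHF 776,369.61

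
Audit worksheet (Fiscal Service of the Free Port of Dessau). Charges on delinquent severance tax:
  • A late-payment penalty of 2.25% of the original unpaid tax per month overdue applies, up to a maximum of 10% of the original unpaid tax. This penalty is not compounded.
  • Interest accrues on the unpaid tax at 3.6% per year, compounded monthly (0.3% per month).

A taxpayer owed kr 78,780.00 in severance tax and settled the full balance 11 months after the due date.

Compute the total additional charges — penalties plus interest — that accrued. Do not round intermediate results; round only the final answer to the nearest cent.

kr 10,517.09

Penalty (uncapped): 11 × 2.25% × kr 78,780.00 = kr 19,498.05; cap = 10% × kr 78,780.00 = kr 7,878.00 → penalty = kr 7,878.00
Interest: kr 78,780.00 × ((1 + 0.003)^11 − 1) = kr 78,780.00 × 0.0334995… = kr 2,639.0892…
Penalties + interest = kr 7,878.0000 + kr 2,639.0892… = kr 10,517.09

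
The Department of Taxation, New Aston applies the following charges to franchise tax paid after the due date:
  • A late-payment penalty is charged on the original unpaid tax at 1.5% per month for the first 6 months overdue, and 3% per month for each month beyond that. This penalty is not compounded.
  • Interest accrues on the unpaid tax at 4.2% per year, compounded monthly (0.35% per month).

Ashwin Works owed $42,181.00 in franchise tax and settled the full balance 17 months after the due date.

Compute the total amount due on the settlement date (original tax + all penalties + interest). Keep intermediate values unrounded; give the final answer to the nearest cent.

Penalty, months 1–6: 6 × 1.5% × $42,181.00 = $3,796.29
Penalty, months 7–17: 11 × 3% × $42,181.00 = $13,919.73
Interest: $42,181.00 × ((1 + 0.0035)^17 − 1) = $42,181.00 × 0.0611955… = $2,581.2880…
Total = $42,181.00 + $17,716.0200 + $2,581.2880… = $62,478.31

$62,478.31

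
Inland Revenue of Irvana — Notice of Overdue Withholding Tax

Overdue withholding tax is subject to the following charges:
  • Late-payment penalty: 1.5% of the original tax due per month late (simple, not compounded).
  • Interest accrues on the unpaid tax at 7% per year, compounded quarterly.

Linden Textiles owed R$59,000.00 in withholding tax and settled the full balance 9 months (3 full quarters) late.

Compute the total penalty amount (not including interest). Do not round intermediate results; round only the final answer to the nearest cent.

R$7,965.00

Late-payment penalty = 1.5% × R$59,000.00 × 9 mo = R$7,965.00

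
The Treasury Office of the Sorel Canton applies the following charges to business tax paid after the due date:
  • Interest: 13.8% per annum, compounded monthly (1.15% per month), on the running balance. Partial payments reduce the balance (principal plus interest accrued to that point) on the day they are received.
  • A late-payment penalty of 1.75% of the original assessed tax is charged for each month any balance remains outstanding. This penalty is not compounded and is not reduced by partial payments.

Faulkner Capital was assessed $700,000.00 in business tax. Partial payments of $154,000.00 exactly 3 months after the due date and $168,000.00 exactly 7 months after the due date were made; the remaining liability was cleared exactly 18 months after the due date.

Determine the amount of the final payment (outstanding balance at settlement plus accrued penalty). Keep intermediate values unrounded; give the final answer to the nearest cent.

$707,140.44

Balance at month 3: $700,000.0000 × (1 + 0.0115)^3 = $724,428.7896…
After $154,000.00 payment: $724,428.7896… − $154,000.00 = $570,428.7896…
Balance at month 7: $570,428.7896… × (1 + 0.0115)^4 = $597,124.6294…
After $168,000.00 payment: $597,124.6294… − $168,000.00 = $429,124.6294…
Balance at month 18: $429,124.6294… × (1 + 0.0115)^11 = $486,640.4438…
Penalty: 18 × 1.75% × $700,000.00 = $220,500.00
Final settlement = outstanding balance + penalty = $486,640.4438… + $220,500.00 = $707,140.44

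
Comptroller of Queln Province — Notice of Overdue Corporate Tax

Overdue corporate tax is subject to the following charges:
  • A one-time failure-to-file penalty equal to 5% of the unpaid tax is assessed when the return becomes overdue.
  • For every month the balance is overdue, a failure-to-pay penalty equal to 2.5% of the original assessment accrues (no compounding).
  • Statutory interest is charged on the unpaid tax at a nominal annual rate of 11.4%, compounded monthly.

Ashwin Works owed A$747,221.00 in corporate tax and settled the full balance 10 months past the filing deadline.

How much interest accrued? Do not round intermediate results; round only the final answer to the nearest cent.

Interest (11.4%/yr ÷ 12 = 0.95%/month): A$747,221.00 × ((1 + 0.0095)^10 − 1) = A$74,098.8169…

A$74,098.82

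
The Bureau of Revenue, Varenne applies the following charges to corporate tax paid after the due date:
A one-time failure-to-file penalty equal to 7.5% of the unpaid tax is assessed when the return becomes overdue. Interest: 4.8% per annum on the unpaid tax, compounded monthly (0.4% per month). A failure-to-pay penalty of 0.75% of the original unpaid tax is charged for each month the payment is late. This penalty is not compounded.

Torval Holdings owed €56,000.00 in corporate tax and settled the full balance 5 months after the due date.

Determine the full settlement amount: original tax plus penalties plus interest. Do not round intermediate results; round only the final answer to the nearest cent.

Failure-to-file penalty: 7.5% × €56,000.00 = €4,200.00
Failure-to-pay penalty = 0.75% × €56,000.00 × 5 mo = €2,100.00
Interest: €56,000.00 × ((1 + 0.004)^5 − 1) = €56,000.00 × 0.0201606… = €1,128.9959…
Total = €56,000.00 + €6,300.0000 + €1,128.9959… = €63,429.00

€63,429.00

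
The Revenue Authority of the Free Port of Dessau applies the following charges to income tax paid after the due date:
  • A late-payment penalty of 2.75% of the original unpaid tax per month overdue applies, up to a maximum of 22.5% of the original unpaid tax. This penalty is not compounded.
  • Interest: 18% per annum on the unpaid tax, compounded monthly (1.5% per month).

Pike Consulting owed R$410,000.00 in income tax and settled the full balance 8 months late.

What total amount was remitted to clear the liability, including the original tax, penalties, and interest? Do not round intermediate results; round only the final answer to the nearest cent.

Penalty: 8 × 2.75% × R$410,000.00 = R$90,200.00 (below the 22.5% cap of R$92,250.00)
Interest: R$410,000.00 × ((1 + 0.015)^8 − 1) = R$410,000.00 × 0.1264926… = R$51,861.9605…
Total = R$410,000.00 + R$90,200.0000 + R$51,861.9605… = R$552,061.96

R$552,061.96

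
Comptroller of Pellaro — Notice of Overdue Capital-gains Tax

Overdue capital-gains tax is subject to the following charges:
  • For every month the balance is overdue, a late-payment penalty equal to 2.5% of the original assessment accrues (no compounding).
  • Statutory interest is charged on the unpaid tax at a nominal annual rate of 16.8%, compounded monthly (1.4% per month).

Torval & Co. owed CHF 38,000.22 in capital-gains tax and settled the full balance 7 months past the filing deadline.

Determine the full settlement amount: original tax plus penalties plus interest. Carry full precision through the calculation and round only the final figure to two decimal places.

CHF 48,534.39

Late-payment penalty = 2.5% × CHF 38,000.22 × 7 mo = CHF 6,650.04…
Interest: CHF 38,000.22 × ((1 + 0.014)^7 − 1) = CHF 38,000.22 × 0.1022134… = CHF 3,884.1315…
Total = CHF 38,000.22 + CHF 6,650.0385 + CHF 3,884.1315… = CHF 48,534.39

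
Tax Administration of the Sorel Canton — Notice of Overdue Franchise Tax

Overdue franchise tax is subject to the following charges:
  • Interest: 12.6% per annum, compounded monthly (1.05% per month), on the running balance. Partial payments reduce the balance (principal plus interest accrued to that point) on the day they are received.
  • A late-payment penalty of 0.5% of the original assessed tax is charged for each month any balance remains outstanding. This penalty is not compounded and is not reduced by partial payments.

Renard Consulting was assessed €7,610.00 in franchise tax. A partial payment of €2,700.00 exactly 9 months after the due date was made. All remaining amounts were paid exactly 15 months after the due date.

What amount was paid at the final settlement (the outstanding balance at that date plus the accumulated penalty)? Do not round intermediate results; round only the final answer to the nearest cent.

Balance at month 9: €7,610.0000 × (1 + 0.0105)^9 = €8,360.1009…
After €2,700.00 payment: €8,360.1009… − €2,700.00 = €5,660.1009…
Balance at month 15: €5,660.1009… × (1 + 0.0105)^6 = €6,026.1797…
Penalty: 15 × 0.5% × €7,610.00 = €570.75
Final settlement = outstanding balance + penalty = €6,026.1797… + €570.75 = €6,596.93

€6,596.93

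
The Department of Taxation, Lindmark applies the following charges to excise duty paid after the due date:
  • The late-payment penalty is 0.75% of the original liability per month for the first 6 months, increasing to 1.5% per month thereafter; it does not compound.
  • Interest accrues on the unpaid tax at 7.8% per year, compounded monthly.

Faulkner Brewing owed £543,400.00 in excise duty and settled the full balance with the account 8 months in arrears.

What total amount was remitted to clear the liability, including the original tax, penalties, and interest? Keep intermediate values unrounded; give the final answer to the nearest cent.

Penalty, months 1–6: 6 × 0.75% × £543,400.00 = £24,453.00
Penalty, months 7–8: 2 × 1.5% × £543,400.00 = £16,302.00
Interest (7.8%/yr ÷ 12 = 0.65%/month): £543,400.00 × ((1 + 0.0065)^8 − 1) = £28,908.0674…
Total = £543,400.00 + £40,755.0000 + £28,908.0674… = £613,063.07

£613,063.07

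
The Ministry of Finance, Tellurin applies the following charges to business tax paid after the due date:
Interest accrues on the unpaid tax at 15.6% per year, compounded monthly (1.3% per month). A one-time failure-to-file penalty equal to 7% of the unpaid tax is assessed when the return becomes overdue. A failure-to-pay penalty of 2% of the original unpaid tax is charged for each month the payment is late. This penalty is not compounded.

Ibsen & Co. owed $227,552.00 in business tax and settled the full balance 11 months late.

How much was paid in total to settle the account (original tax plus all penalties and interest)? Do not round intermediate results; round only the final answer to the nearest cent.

$328,281.78

Failure-to-file penalty: 7% × $227,552.00 = $15,928.64
Failure-to-pay penalty = 2% × $227,552.00 × 11 mo = $50,061.44
Interest: $227,552.00 × ((1 + 0.013)^11 − 1) = $227,552.00 × 0.1526671… = $34,739.7048…
Total = $227,552.00 + $65,990.0800 + $34,739.7048… = $328,281.78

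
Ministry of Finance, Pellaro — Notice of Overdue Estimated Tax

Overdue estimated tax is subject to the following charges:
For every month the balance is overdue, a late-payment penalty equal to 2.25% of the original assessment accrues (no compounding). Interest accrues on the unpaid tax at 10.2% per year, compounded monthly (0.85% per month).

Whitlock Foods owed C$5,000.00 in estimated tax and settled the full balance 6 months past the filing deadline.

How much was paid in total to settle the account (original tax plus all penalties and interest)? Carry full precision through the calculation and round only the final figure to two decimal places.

Late-payment penalty = 2.25% × C$5,000.00 × 6 mo = C$675.00
Interest: C$5,000.00 × ((1 + 0.0085)^6 − 1) = C$5,000.00 × 0.0520961… = C$260.4806…
Total = C$5,000.00 + C$675.0000 + C$260.4806… = C$5,935.48

C$5,935.48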